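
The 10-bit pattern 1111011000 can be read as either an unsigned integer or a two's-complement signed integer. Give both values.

Unsigned: 1111011000 = 984.
Signed: MSB=1 → 984 − 1024 = -40.

unsigned = 984, signed = -40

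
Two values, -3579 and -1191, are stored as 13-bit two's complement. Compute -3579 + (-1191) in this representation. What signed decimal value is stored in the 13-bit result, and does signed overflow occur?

-3579 → 1001000000101
-1191 → 1101101011001
  1001000000101
+ 1101101011001
= 0110101011110  (discard carry-out 1)
Result 0110101011110: MSB = 0 → value 3422.
Both addends are negative but the stored result is non-negative: signed overflow. The true value -3579 + (-1191) = -4770 lies outside [-4096, 4095].

3422; overflow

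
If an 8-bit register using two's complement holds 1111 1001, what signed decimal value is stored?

-7

MSB is 1, so the value is negative.
Invert: 00000110. Add 1: 00000111 = 7. So the value is −7.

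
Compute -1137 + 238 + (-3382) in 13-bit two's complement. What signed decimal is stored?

3911

-1137 + 238 = -899 (1110001111101)
-899 + (-3382) = -4281 → wraps to 3911 (0111101000111)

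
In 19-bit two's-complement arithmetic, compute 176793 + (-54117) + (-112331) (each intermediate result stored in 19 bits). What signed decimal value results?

176793 + (-54117) = 122676 (0011101111100110100)
122676 + (-112331) = 10345 (0000010100001101001)

10345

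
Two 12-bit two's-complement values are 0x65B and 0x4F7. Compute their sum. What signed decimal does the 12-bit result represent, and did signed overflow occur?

0x65B = 011001011011 = 1627 (signed)
0x4F7 = 010011110111 = 1271 (signed)
  011001011011
+ 010011110111
= 101101010010
Result 101101010010: MSB = 1 → 2898 − 4096 = -1198.
Both addends are non-negative but the stored result is negative: signed overflow. The true value 1627 + 1271 = 2898 lies outside [-2048, 2047].

-1198; overflow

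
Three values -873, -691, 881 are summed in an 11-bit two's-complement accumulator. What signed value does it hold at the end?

-683

-873 + (-691) = -1564 → wraps to 484 (00111100100)
484 + 881 = 1365 → wraps to -683 (10101010101)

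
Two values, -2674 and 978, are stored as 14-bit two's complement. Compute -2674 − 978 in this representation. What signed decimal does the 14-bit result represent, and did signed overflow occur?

-2674 → 11010110001110
978 → 00001111010010
Subtract via negate-and-add: invert 00001111010010 + 1 = 11110000101110 (i.e. -978).
  11010110001110
+ 11110000101110
= 11000110111100  (discard carry-out 1)
Result 11000110111100: MSB = 1 → 12732 − 16384 = -3652.
Both addends (after negating the subtrahend) are negative and so is the stored result: no signed overflow.

-3652; no overflow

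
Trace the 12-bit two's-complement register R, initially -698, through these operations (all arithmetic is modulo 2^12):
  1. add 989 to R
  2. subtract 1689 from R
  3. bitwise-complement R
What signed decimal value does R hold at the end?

1397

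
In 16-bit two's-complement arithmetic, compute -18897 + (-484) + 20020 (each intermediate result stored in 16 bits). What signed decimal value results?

639

-18897 + (-484) = -19381 (1011010001001011)
-19381 + 20020 = 639 (0000001001111111)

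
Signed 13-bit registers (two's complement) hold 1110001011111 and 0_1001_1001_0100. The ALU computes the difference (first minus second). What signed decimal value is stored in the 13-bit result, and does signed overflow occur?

1110001011111 = -929 (signed)
0_1001_1001_0100 → 0100110010100 = 2452 (signed)
Subtract via negate-and-add: invert 0100110010100 + 1 = 1011001101100 (i.e. -2452).
  1110001011111
+ 1011001101100
= 1001011001011  (discard carry-out 1)
Result 1001011001011: MSB = 1 → 4811 − 8192 = -3381.
Both addends (after negating the subtrahend) are negative and so is the stored result: no signed overflow.

-3381; no overflow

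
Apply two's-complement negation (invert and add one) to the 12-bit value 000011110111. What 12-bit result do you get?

111100001001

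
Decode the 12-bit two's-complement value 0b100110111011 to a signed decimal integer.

-1605

MSB is 1, so the value is negative.
Unsigned reading: 2491. Subtract 2^12 = 4096: 2491 − 4096 = -1605.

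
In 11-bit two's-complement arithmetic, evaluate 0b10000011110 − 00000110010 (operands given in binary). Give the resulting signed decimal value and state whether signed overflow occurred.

0b10000011110 → 10000011110 = -994 (signed)
00000110010 = 50 (signed)
Subtract via negate-and-add: invert 00000110010 + 1 = 11111001110 (i.e. -50).
  10000011110
+ 11111001110
= 01111101100  (discard carry-out 1)
Result 01111101100: MSB = 0 → value 1004.
Both addends (after negating the subtrahend) are negative but the stored result is non-negative: signed overflow. The true value -994 − 50 = -1044 lies outside [-1024, 1023].

1004; overflow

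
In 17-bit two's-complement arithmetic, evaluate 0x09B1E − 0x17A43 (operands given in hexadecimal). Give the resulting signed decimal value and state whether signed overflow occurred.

-57125; overflow

0x09B1E = 01001101100011110 = 39710 (signed)
0x17A43 = 10111101001000011 = -34237 (signed)
Subtract via negate-and-add: invert 10111101001000011 + 1 = 01000010110111101 (i.e. 34237).
  01001101100011110
+ 01000010110111101
= 10010000011011011
Result 10010000011011011: MSB = 1 → 73947 − 131072 = -57125.
Both addends (after negating the subtrahend) are non-negative but the stored result is negative: signed overflow. The true value 39710 − (-34237) = 73947 lies outside [-65536, 65535].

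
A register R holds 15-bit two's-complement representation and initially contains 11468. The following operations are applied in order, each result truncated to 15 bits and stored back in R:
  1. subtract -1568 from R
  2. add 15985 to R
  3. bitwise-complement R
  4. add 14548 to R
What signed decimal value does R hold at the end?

Start: R = 11468 = 010110011001100.
R = 11468 − (-1568) = 13036 = 011001011101100
R = 13036 + 15985 = 29021; wraps to -3747 = 111000101011101
R = NOT 111000101011101 = 000111010100010 = 3746
R = 3746 + 14548 = 18294; wraps to -14474 = 100011101110110

-14474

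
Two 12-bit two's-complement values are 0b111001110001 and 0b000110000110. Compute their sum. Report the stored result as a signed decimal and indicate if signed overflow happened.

0b111001110001 → 111001110001 = -399 (signed)
0b000110000110 → 000110000110 = 390 (signed)
  111001110001
+ 000110000110
= 111111110111
Result 111111110111: MSB = 1 → 4087 − 4096 = -9.
Addends have opposite signs, so signed overflow cannot occur.

-9; no overflow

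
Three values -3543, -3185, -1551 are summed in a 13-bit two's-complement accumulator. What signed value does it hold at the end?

-3543 + (-3185) = -6728 → wraps to 1464 (0010110111000)
1464 + (-1551) = -87 (1111110101001)

-87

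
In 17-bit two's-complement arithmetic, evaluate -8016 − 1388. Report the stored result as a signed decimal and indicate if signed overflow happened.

-9404; no overflow

-8016 → 11110000010110000
1388 → 00000010101101100
Subtract via negate-and-add: invert 00000010101101100 + 1 = 11111101010010100 (i.e. -1388).
  11110000010110000
+ 11111101010010100
= 11101101101000100  (discard carry-out 1)
Result 11101101101000100: MSB = 1 → 121668 − 131072 = -9404.
Both addends (after negating the subtrahend) are negative and so is the stored result: no signed overflow.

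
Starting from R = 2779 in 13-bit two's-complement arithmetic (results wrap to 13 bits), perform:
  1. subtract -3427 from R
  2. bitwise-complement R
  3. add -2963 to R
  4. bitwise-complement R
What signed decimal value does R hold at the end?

977

Start: R = 2779 = 0101011011011.
R = 2779 − (-3427) = 6206; wraps to -1986 = 1100000111110
R = NOT 1100000111110 = 0011111000001 = 1985
R = 1985 + (-2963) = -978 = 1110000101110
R = NOT 1110000101110 = 0001111010001 = 977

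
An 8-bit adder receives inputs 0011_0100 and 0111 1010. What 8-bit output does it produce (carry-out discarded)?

  00110100
+ 01111010
= 10101110

10101110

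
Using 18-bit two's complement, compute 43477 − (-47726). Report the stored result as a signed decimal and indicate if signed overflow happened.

91203; no overflow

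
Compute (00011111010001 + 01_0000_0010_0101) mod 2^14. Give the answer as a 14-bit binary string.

01011111110110

  00011111010001
+ 01000000100101
= 01011111110110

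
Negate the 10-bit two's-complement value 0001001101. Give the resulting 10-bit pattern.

Invert: 1110110010. Add 1: 1110110011.
Check: 0001001101 = 77, 1110110011 = -77.

1110110011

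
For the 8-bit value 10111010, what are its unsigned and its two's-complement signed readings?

unsigned = 186, signed = -70

Unsigned: 10111010 = 186.
Signed: MSB=1 → 186 − 256 = -70.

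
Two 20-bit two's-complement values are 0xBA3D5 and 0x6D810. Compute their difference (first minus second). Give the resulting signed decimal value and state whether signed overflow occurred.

314309; overflow

0xBA3D5 = 10111010001111010101 = -285739 (signed)
0x6D810 = 01101101100000010000 = 448528 (signed)
Subtract via negate-and-add: invert 01101101100000010000 + 1 = 10010010011111110000 (i.e. -448528).
  10111010001111010101
+ 10010010011111110000
= 01001100101111000101  (discard carry-out 1)
Result 01001100101111000101: MSB = 0 → value 314309.
Both addends (after negating the subtrahend) are negative but the stored result is non-negative: signed overflow. The true value -285739 − 448528 = -734267 lies outside [-524288, 524287].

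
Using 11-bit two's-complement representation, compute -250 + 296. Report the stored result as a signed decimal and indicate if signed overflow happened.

-250 → 11100000110
296 → 00100101000
  11100000110
+ 00100101000
= 00000101110  (discard carry-out 1)
Result 00000101110: MSB = 0 → value 46.
Addends have opposite signs, so signed overflow cannot occur.

46; no overflow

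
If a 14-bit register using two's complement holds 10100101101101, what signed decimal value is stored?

-5779

MSB is 1, so the value is negative.
Unsigned reading: 10605. Subtract 2^14 = 16384: 10605 − 16384 = -5779.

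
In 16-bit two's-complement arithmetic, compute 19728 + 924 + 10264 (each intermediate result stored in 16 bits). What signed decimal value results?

19728 + 924 = 20652 (0101000010101100)
20652 + 10264 = 30916 (0111100011000100)

30916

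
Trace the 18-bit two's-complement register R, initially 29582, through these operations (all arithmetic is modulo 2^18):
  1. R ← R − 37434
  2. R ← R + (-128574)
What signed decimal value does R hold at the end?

125718

Start: R = 29582 = 000111001110001110.
R = 29582 − 37434 = -7852 = 111110000101010100
R = -7852 + (-128574) = -136426; wraps to 125718 = 011110101100010110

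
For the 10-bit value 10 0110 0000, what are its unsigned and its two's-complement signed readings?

unsigned = 608, signed = -416

Unsigned: 1001100000 = 608.
Signed: MSB=1 → 608 − 1024 = -416.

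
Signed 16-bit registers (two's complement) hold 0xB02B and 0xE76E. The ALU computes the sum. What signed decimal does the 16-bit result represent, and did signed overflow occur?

-26727; no overflow

0xB02B = 1011000000101011 = -20437 (signed)
0xE76E = 1110011101101110 = -6290 (signed)
  1011000000101011
+ 1110011101101110
= 1001011110011001  (discard carry-out 1)
Result 1001011110011001: MSB = 1 → 38809 − 65536 = -26727.
Both addends are negative and so is the stored result: no signed overflow.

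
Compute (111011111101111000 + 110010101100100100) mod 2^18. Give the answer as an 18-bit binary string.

101110101010011100

  111011111101111000
+ 110010101100100100
= 101110101010011100  (discard carry-out 1)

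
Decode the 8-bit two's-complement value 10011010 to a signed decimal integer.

MSB is 1, so the value is negative.
Unsigned reading: 154. Subtract 2^8 = 256: 154 − 256 = -102.

-102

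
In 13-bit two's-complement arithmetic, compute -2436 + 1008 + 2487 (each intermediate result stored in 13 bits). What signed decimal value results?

-2436 + 1008 = -1428 (1101001101100)
-1428 + 2487 = 1059 (0010000100011)

1059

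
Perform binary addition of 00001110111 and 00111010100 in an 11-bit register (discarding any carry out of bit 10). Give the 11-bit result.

  00001110111
+ 00111010100
= 01001001011

01001001011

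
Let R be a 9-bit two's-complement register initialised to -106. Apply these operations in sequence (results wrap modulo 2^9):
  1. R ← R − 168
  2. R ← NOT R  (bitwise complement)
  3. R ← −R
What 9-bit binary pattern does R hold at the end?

011101111

Start: R = -106 = 110010110.
R = -106 − 168 = -274; wraps to 238 = 011101110
R = NOT 011101110 = 100010001 = -239
R = −(-239) = 239 = 011101111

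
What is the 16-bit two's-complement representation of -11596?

1101001010110100

|-11596| = 11596 = 0010110101001100 in 16 bits.
Invert the bits: 1101001010110011. Add 1: 1101001010110100.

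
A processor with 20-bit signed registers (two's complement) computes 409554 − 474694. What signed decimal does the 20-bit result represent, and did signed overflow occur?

409554 → 01100011111111010010
474694 → 01110011111001000110
Subtract via negate-and-add: invert 01110011111001000110 + 1 = 10001100000110111010 (i.e. -474694).
  01100011111111010010
+ 10001100000110111010
= 11110000000110001100
Result 11110000000110001100: MSB = 1 → 983436 − 1048576 = -65140.
Addends (after negating the subtrahend) have opposite signs, so signed overflow cannot occur.

-65140; no overflow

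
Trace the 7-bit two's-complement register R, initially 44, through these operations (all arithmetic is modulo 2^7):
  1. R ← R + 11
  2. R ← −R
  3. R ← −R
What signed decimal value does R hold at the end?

55

Start: R = 44 = 0101100.
R = 44 + 11 = 55 = 0110111
R = −(55) = -55 = 1001001
R = −(-55) = 55 = 0110111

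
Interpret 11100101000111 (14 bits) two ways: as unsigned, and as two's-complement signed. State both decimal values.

unsigned = 14663, signed = -1721

Unsigned: 11100101000111 = 14663.
Signed: MSB=1 → 14663 − 16384 = -1721.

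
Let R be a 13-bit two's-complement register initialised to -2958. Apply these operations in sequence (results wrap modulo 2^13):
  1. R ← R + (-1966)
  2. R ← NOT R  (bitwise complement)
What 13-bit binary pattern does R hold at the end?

1001100111011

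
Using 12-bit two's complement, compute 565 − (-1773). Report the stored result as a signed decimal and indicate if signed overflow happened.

-1758; overflow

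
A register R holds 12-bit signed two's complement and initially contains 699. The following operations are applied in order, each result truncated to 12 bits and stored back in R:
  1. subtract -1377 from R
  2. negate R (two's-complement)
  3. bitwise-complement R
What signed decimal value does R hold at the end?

-2021

Start: R = 699 = 001010111011.
R = 699 − (-1377) = 2076; wraps to -2020 = 100000011100
R = −(-2020) = 2020 = 011111100100
R = NOT 011111100100 = 100000011011 = -2021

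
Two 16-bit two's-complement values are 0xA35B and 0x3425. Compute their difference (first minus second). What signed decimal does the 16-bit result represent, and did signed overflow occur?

28470; overflow

0xA35B = 1010001101011011 = -23717 (signed)
0x3425 = 0011010000100101 = 13349 (signed)
Subtract via negate-and-add: invert 0011010000100101 + 1 = 1100101111011011 (i.e. -13349).
  1010001101011011
+ 1100101111011011
= 0110111100110110  (discard carry-out 1)
Result 0110111100110110: MSB = 0 → value 28470.
Both addends (after negating the subtrahend) are negative but the stored result is non-negative: signed overflow. The true value -23717 − 13349 = -37066 lies outside [-32768, 32767].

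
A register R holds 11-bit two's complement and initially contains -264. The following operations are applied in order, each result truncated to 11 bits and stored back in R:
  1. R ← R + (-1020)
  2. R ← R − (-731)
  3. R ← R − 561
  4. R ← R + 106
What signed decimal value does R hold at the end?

Start: R = -264 = 11011111000.
R = -264 + (-1020) = -1284; wraps to 764 = 01011111100
R = 764 − (-731) = 1495; wraps to -553 = 10111010111
R = -553 − 561 = -1114; wraps to 934 = 01110100110
R = 934 + 106 = 1040; wraps to -1008 = 10000010000

-1008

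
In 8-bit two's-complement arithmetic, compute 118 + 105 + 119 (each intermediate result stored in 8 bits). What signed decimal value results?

118 + 105 = 223 → wraps to -33 (11011111)
-33 + 119 = 86 (01010110)

86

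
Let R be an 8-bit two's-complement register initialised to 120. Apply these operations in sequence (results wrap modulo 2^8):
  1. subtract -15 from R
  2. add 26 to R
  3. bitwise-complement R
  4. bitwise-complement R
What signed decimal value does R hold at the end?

-95

Start: R = 120 = 01111000.
R = 120 − (-15) = 135; wraps to -121 = 10000111
R = -121 + 26 = -95 = 10100001
R = NOT 10100001 = 01011110 = 94
R = NOT 01011110 = 10100001 = -95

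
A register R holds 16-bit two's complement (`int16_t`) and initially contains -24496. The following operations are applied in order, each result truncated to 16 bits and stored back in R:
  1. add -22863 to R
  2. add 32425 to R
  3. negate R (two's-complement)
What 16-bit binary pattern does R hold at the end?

0011101001010110

Start: R = -24496 = 1010000001010000.
R = -24496 + (-22863) = -47359; wraps to 18177 = 0100011100000001
R = 18177 + 32425 = 50602; wraps to -14934 = 1100010110101010
R = −(-14934) = 14934 = 0011101001010110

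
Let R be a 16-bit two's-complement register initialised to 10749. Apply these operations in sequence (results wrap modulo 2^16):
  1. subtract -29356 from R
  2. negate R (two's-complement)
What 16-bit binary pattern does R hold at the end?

0110001101010111

Start: R = 10749 = 0010100111111101.
R = 10749 − (-29356) = 40105; wraps to -25431 = 1001110010101001
R = −(-25431) = 25431 = 0110001101010111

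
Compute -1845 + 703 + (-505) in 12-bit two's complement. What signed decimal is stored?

-1845 + 703 = -1142 (101110001010)
-1142 + (-505) = -1647 (100110010001)

-1647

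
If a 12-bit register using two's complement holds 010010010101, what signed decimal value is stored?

1173

MSB is 0, so the value is non-negative: 010010010101 = 1173.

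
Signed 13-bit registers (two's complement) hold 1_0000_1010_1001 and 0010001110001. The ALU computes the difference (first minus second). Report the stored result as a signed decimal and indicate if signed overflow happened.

3128; overflow

1_0000_1010_1001 → 1000010101001 = -3927 (signed)
0010001110001 = 1137 (signed)
Subtract via negate-and-add: invert 0010001110001 + 1 = 1101110001111 (i.e. -1137).
  1000010101001
+ 1101110001111
= 0110000111000  (discard carry-out 1)
Result 0110000111000: MSB = 0 → value 3128.
Both addends (after negating the subtrahend) are negative but the stored result is non-negative: signed overflow. The true value -3927 − 1137 = -5064 lies outside [-4096, 4095].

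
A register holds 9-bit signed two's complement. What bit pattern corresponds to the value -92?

|-92| = 92 = 001011100 in 9 bits.
Invert the bits: 110100011. Add 1: 110100100.
Check: 110100100 reads as 420 − 512 = -92.

110100100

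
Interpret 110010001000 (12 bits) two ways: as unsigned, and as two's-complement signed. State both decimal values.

Unsigned: 110010001000 = 3208.
Signed: MSB=1 → 3208 − 4096 = -888.

unsigned = 3208, signed = -888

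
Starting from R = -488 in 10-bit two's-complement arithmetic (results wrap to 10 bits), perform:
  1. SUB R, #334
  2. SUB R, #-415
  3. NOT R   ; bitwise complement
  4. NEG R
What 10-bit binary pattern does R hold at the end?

Start: R = -488 = 1000011000.
R = -488 − 334 = -822; wraps to 202 = 0011001010
R = 202 − (-415) = 617; wraps to -407 = 1001101001
R = NOT 1001101001 = 0110010110 = 406
R = −(406) = -406 = 1001101010

1001101010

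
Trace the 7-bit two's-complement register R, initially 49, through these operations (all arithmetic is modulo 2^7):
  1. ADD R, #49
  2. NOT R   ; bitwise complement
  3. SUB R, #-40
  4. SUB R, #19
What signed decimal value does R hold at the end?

50

Start: R = 49 = 0110001.
R = 49 + 49 = 98; wraps to -30 = 1100010
R = NOT 1100010 = 0011101 = 29
R = 29 − (-40) = 69; wraps to -59 = 1000101
R = -59 − 19 = -78; wraps to 50 = 0110010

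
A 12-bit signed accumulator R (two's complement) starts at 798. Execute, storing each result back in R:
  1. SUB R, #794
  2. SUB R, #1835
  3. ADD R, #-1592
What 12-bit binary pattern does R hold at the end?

001010100001

Start: R = 798 = 001100011110.
R = 798 − 794 = 4 = 000000000100
R = 4 − 1835 = -1831 = 100011011001
R = -1831 + (-1592) = -3423; wraps to 673 = 001010100001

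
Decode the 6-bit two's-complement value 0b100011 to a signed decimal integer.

-29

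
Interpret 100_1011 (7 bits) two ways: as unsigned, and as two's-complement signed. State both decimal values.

Unsigned: 1001011 = 75.
Signed: MSB=1 → 75 − 128 = -53.

unsigned = 75, signed = -53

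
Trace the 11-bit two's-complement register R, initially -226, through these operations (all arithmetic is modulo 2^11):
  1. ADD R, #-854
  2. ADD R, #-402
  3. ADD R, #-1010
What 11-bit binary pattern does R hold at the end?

11001000100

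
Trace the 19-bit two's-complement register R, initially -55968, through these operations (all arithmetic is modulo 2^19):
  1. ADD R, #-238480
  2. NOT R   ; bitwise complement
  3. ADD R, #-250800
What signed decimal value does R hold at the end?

Start: R = -55968 = 1110010010101100000.
R = -55968 + (-238480) = -294448; wraps to 229840 = 0111000000111010000
R = NOT 0111000000111010000 = 1000111111000101111 = -229841
R = -229841 + (-250800) = -480641; wraps to 43647 = 0001010101001111111

43647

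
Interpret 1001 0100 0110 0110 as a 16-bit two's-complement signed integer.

-27546

MSB is 1, so the value is negative.
Unsigned reading: 37990. Subtract 2^16 = 65536: 37990 − 65536 = -27546.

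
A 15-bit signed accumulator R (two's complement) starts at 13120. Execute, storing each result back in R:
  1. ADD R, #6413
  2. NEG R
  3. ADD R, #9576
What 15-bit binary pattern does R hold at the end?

101100100011011

Start: R = 13120 = 011001101000000.
R = 13120 + 6413 = 19533; wraps to -13235 = 100110001001101
R = −(-13235) = 13235 = 011001110110011
R = 13235 + 9576 = 22811; wraps to -9957 = 101100100011011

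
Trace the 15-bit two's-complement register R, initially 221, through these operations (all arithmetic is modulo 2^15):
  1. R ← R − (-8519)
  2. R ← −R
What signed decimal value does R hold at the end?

Start: R = 221 = 000000011011101.
R = 221 − (-8519) = 8740 = 010001000100100
R = −(8740) = -8740 = 101110111011100

-8740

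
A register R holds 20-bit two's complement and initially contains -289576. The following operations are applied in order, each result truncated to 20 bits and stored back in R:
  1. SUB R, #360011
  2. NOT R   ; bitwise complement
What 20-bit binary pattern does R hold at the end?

Start: R = -289576 = 10111001010011011000.
R = -289576 − 360011 = -649587; wraps to 398989 = 01100001011010001101
R = NOT 01100001011010001101 = 10011110100101110010 = -398990

10011110100101110010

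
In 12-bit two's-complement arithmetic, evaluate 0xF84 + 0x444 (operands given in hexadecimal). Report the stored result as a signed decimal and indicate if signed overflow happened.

968; no overflow

0xF84 = 111110000100 = -124 (signed)
0x444 = 010001000100 = 1092 (signed)
  111110000100
+ 010001000100
= 001111001000  (discard carry-out 1)
Result 001111001000: MSB = 0 → value 968.
Addends have opposite signs, so signed overflow cannot occur.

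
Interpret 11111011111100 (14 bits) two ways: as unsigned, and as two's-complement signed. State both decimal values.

unsigned = 16124, signed = -260

Unsigned: 11111011111100 = 16124.
Signed: MSB=1 → 16124 − 16384 = -260.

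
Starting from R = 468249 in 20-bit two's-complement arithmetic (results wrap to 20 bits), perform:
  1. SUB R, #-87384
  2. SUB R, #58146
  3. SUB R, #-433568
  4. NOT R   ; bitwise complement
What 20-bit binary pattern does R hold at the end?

00011100101100010000

Start: R = 468249 = 01110010010100011001.
R = 468249 − (-87384) = 555633; wraps to -492943 = 10000111101001110001
R = -492943 − 58146 = -551089; wraps to 497487 = 01111001011101001111
R = 497487 − (-433568) = 931055; wraps to -117521 = 11100011010011101111
R = NOT 11100011010011101111 = 00011100101100010000 = 117520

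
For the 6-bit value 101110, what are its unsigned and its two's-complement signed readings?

unsigned = 46, signed = -18

Unsigned: 101110 = 46.
Signed: MSB=1 → 46 − 64 = -18.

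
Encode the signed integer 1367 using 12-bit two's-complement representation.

010101010111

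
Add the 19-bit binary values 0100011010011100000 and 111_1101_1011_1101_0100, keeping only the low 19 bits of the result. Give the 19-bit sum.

  0100011010011100000
+ 1111101101111010100
= 0100001000010110100  (discard carry-out 1)

0100001000010110100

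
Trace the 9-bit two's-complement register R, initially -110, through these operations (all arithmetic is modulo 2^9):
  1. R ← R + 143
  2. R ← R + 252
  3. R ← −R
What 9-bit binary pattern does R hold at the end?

Start: R = -110 = 110010010.
R = -110 + 143 = 33 = 000100001
R = 33 + 252 = 285; wraps to -227 = 100011101
R = −(-227) = 227 = 011100011

011100011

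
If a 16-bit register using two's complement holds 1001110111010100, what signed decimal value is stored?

-25132

MSB is 1, so the value is negative.
Unsigned reading: 40404. Subtract 2^16 = 65536: 40404 − 65536 = -25132.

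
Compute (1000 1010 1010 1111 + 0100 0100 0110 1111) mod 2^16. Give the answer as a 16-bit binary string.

  1000101010101111
+ 0100010001101111
= 1100111100011110

1100111100011110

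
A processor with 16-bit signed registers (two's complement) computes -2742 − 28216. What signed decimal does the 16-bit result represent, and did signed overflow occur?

-30958; no overflow

-2742 → 1111010101001010
28216 → 0110111000111000
Subtract via negate-and-add: invert 0110111000111000 + 1 = 1001000111001000 (i.e. -28216).
  1111010101001010
+ 1001000111001000
= 1000011100010010  (discard carry-out 1)
Result 1000011100010010: MSB = 1 → 34578 − 65536 = -30958.
Both addends (after negating the subtrahend) are negative and so is the stored result: no signed overflow.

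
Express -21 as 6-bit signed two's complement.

101011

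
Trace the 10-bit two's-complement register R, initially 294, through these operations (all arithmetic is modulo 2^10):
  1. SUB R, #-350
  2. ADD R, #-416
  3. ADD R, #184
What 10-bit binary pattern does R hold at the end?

0110011100

Start: R = 294 = 0100100110.
R = 294 − (-350) = 644; wraps to -380 = 1010000100
R = -380 + (-416) = -796; wraps to 228 = 0011100100
R = 228 + 184 = 412 = 0110011100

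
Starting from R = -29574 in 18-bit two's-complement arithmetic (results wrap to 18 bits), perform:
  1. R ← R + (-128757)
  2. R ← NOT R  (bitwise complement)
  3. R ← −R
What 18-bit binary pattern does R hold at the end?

011001010110000110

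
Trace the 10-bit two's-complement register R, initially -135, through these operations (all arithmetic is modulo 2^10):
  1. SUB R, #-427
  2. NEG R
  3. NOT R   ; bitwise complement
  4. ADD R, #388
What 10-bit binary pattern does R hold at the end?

1010100111

Start: R = -135 = 1101111001.
R = -135 − (-427) = 292 = 0100100100
R = −(292) = -292 = 1011011100
R = NOT 1011011100 = 0100100011 = 291
R = 291 + 388 = 679; wraps to -345 = 1010100111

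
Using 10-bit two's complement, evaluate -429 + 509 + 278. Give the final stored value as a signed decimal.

-429 + 509 = 80 (0001010000)
80 + 278 = 358 (0101100110)

358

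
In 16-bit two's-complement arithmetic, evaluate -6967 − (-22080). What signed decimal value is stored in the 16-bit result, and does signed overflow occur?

-6967 → 1110010011001001
-22080 → 1010100111000000
Subtract via negate-and-add: invert 1010100111000000 + 1 = 0101011001000000 (i.e. 22080).
  1110010011001001
+ 0101011001000000
= 0011101100001001  (discard carry-out 1)
Result 0011101100001001: MSB = 0 → value 15113.
Addends (after negating the subtrahend) have opposite signs, so signed overflow cannot occur.

15113; no overflow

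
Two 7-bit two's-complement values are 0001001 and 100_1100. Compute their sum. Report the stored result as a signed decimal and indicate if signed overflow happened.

0001001 = 9 (signed)
100_1100 → 1001100 = -52 (signed)
  0001001
+ 1001100
= 1010101
Result 1010101: MSB = 1 → 85 − 128 = -43.
Addends have opposite signs, so signed overflow cannot occur.

-43; no overflow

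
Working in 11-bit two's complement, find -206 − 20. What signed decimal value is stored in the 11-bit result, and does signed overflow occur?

-226; no overflow

-206 → 11100110010
20 → 00000010100
Subtract via negate-and-add: invert 00000010100 + 1 = 11111101100 (i.e. -20).
  11100110010
+ 11111101100
= 11100011110  (discard carry-out 1)
Result 11100011110: MSB = 1 → 1822 − 2048 = -226.
Both addends (after negating the subtrahend) are negative and so is the stored result: no signed overflow.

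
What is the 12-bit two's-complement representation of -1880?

100010101000

|-1880| = 1880 = 011101011000 in 12 bits.
Invert the bits: 100010100111. Add 1: 100010101000.
Check: 100010101000 reads as 2216 − 4096 = -1880.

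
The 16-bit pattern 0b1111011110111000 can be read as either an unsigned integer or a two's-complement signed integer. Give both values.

unsigned = 63416, signed = -2120

Unsigned: 1111011110111000 = 63416.
Signed: MSB=1 → 63416 − 65536 = -2120.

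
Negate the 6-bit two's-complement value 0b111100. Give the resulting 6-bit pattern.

000100

Invert: 000011. Add 1: 000100.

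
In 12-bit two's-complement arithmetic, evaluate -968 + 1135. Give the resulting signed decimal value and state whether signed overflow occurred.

-968 → 110000111000
1135 → 010001101111
  110000111000
+ 010001101111
= 000010100111  (discard carry-out 1)
Result 000010100111: MSB = 0 → value 167.
Addends have opposite signs, so signed overflow cannot occur.

167; no overflow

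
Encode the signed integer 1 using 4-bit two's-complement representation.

0001

1 is non-negative, so write it directly in 4 bits: 0001.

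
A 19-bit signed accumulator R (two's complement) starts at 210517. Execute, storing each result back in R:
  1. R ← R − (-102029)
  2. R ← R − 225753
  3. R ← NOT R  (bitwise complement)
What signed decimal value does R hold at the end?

-86794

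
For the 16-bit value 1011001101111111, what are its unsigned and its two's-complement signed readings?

Unsigned: 1011001101111111 = 45951.
Signed: MSB=1 → 45951 − 65536 = -19585.

unsigned = 45951, signed = -19585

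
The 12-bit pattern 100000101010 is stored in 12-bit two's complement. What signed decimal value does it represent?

-2006

MSB is 1, so the value is negative.
Unsigned reading: 2090. Subtract 2^12 = 4096: 2090 − 4096 = -2006.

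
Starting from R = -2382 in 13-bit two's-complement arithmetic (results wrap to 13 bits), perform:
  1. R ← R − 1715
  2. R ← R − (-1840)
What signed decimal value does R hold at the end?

-2257

Start: R = -2382 = 1011010110010.
R = -2382 − 1715 = -4097; wraps to 4095 = 0111111111111
R = 4095 − (-1840) = 5935; wraps to -2257 = 1011100101111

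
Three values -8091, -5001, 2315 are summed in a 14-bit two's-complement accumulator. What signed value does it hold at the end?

5607

-8091 + (-5001) = -13092 → wraps to 3292 (00110011011100)
3292 + 2315 = 5607 (01010111100111)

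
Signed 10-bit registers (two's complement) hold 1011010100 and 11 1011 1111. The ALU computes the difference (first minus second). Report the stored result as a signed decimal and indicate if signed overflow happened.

1011010100 = -300 (signed)
11 1011 1111 → 1110111111 = -65 (signed)
Subtract via negate-and-add: invert 1110111111 + 1 = 0001000001 (i.e. 65).
  1011010100
+ 0001000001
= 1100010101
Result 1100010101: MSB = 1 → 789 − 1024 = -235.
Addends (after negating the subtrahend) have opposite signs, so signed overflow cannot occur.

-235; no overflow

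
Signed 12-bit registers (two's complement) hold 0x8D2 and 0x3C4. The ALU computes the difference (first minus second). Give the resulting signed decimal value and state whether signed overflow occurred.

1294; overflow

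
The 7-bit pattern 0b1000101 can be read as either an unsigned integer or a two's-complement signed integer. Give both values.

Unsigned: 1000101 = 69.
Signed: MSB=1 → 69 − 128 = -59.

unsigned = 69, signed = -59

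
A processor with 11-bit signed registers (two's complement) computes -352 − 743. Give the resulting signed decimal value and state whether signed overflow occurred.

953; overflow

-352 → 11010100000
743 → 01011100111
Subtract via negate-and-add: invert 01011100111 + 1 = 10100011001 (i.e. -743).
  11010100000
+ 10100011001
= 01110111001  (discard carry-out 1)
Result 01110111001: MSB = 0 → value 953.
Both addends (after negating the subtrahend) are negative but the stored result is non-negative: signed overflow. The true value -352 − 743 = -1095 lies outside [-1024, 1023].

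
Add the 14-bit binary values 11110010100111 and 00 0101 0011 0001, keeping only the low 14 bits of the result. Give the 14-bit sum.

00000111011000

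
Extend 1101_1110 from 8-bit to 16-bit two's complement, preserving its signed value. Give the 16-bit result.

1111111111011110

MSB of 11011110 is 1; replicate it into the new high bits.
11111111|11011110 → 1111111111011110 (still -34).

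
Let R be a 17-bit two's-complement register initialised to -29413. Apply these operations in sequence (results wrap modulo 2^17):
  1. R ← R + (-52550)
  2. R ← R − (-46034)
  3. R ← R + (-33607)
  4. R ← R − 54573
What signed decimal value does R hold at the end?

Start: R = -29413 = 11000110100011011.
R = -29413 + (-52550) = -81963; wraps to 49109 = 01011111111010101
R = 49109 − (-46034) = 95143; wraps to -35929 = 10111001110100111
R = -35929 + (-33607) = -69536; wraps to 61536 = 01111000001100000
R = 61536 − 54573 = 6963 = 00001101100110011

6963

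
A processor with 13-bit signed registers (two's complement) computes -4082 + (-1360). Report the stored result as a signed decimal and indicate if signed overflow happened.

2750; overflow

-4082 → 1000000001110
-1360 → 1101010110000
  1000000001110
+ 1101010110000
= 0101010111110  (discard carry-out 1)
Result 0101010111110: MSB = 0 → value 2750.
Both addends are negative but the stored result is non-negative: signed overflow. The true value -4082 + (-1360) = -5442 lies outside [-4096, 4095].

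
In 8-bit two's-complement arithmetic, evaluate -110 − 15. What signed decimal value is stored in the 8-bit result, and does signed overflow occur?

-110 → 10010010
15 → 00001111
Subtract via negate-and-add: invert 00001111 + 1 = 11110001 (i.e. -15).
  10010010
+ 11110001
= 10000011  (discard carry-out 1)
Result 10000011: MSB = 1 → 131 − 256 = -125.
Both addends (after negating the subtrahend) are negative and so is the stored result: no signed overflow.

-125; no overflow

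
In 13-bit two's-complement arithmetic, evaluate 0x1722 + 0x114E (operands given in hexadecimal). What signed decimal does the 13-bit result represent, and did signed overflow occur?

0x1722 = 1011100100010 = -2270 (signed)
0x114E = 1000101001110 = -3762 (signed)
  1011100100010
+ 1000101001110
= 0100001110000  (discard carry-out 1)
Result 0100001110000: MSB = 0 → value 2160.
Both addends are negative but the stored result is non-negative: signed overflow. The true value -2270 + (-3762) = -6032 lies outside [-4096, 4095].

2160; overflow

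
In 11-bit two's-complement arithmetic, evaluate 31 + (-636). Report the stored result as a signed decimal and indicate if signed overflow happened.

-605; no overflow

31 → 00000011111
-636 → 10110000100
  00000011111
+ 10110000100
= 10110100011
Result 10110100011: MSB = 1 → 1443 − 2048 = -605.
Addends have opposite signs, so signed overflow cannot occur.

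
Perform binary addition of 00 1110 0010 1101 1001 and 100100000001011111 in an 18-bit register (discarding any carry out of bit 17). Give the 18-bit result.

110010001100111000

  001110001011011001
+ 100100000001011111
= 110010001100111000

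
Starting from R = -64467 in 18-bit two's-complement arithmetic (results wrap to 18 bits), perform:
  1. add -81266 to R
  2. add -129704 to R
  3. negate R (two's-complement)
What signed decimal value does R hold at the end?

13293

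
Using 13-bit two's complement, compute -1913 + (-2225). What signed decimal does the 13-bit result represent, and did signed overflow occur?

4054; overflow

-1913 → 1100010000111
-2225 → 1011101001111
  1100010000111
+ 1011101001111
= 0111111010110  (discard carry-out 1)
Result 0111111010110: MSB = 0 → value 4054.
Both addends are negative but the stored result is non-negative: signed overflow. The true value -1913 + (-2225) = -4138 lies outside [-4096, 4095].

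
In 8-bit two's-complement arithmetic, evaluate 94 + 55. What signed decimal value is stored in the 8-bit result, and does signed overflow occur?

-107; overflow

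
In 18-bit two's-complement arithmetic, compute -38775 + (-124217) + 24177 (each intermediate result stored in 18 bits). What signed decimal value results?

123329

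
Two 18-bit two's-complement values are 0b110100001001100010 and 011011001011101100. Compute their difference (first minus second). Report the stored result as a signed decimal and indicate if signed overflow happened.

102262; overflow

0b110100001001100010 → 110100001001100010 = -48542 (signed)
011011001011101100 = 111340 (signed)
Subtract via negate-and-add: invert 011011001011101100 + 1 = 100100110100010100 (i.e. -111340).
  110100001001100010
+ 100100110100010100
= 011000111101110110  (discard carry-out 1)
Result 011000111101110110: MSB = 0 → value 102262.
Both addends (after negating the subtrahend) are negative but the stored result is non-negative: signed overflow. The true value -48542 − 111340 = -159882 lies outside [-131072, 131071].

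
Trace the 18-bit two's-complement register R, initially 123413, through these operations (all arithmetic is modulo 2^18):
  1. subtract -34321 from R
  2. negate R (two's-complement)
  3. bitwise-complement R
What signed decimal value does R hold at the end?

Start: R = 123413 = 011110001000010101.
R = 123413 − (-34321) = 157734; wraps to -104410 = 100110100000100110
R = −(-104410) = 104410 = 011001011111011010
R = NOT 011001011111011010 = 100110100000100101 = -104411

-104411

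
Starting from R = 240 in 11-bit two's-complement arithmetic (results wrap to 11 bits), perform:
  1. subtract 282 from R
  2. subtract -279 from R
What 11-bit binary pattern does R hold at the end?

Start: R = 240 = 00011110000.
R = 240 − 282 = -42 = 11111010110
R = -42 − (-279) = 237 = 00011101101

00011101101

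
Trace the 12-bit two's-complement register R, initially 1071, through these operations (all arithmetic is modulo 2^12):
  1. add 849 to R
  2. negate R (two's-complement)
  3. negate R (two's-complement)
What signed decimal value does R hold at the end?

1920

Start: R = 1071 = 010000101111.
R = 1071 + 849 = 1920 = 011110000000
R = −(1920) = -1920 = 100010000000
R = −(-1920) = 1920 = 011110000000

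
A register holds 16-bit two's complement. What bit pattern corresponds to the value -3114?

1111001111010110

|-3114| = 3114 = 0000110000101010 in 16 bits.
Invert the bits: 1111001111010101. Add 1: 1111001111010110.
Check: 1111001111010110 reads as 62422 − 65536 = -3114.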